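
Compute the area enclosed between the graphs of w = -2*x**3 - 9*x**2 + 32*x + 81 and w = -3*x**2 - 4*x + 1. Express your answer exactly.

999/2

Set the curves equal: -2*x**3 - 9*x**2 + 32*x + 81 = -3*x**2 - 4*x + 1, so -2*x**3 - 6*x**2 + 36*x + 80 = 0, which factors as -2*(x - 4)*(x + 2)*(x + 5) = 0. The curves meet at x = -5, -2, 4.
On [-5, -2], w = -3*x**2 - 4*x + 1 is on top; that piece has area ∫[-5,-2] (-(-2*x**3 - 6*x**2 + 36*x + 80)) dx = 135/2.
On [-2, 4], w = -2*x**3 - 9*x**2 + 32*x + 81 is on top; that piece has area ∫[-2,4] (-2*x**3 - 6*x**2 + 36*x + 80) dx = 432.
Total enclosed area = 135/2 + 432 = 999/2.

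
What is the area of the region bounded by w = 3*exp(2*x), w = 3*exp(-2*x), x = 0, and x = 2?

On [0, 2], (3*exp(2*x)) - (3*exp(-2*x)) = 3*exp(2*x) - 3*exp(-2*x) is ≥ 0 throughout, so the area is a single integral of |3*exp(2*x) - 3*exp(-2*x)|.
∫[0,2] (3*exp(2*x) - 3*exp(-2*x)) dx = -3 + 3*exp(-4)/2 + 3*exp(4)/2.

-3 + 3*exp(-4)/2 + 3*exp(4)/2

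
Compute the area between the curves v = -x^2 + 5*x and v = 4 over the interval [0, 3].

31/6

The difference (-x^2 + 5*x) - (4) = -x^2 + 5*x - 4 changes sign at x = 1 inside [0, 3], so split the integral there.
∫[0,1] (-x^2 + 5*x - 4) dx = -11/6; the area of that piece is 11/6.
∫[1,3] (-x^2 + 5*x - 4) dx = 10/3.
Total area = 11/6 + 10/3 = 31/6.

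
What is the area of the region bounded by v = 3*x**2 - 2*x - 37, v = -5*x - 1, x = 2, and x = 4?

21

The difference (3*x**2 - 2*x - 37) - (-5*x - 1) = 3*x**2 + 3*x - 36 changes sign at x = 3 inside [2, 4], so split the integral there.
∫[2,3] (3*x**2 + 3*x - 36) dx = -19/2; the area of that piece is 19/2.
∫[3,4] (3*x**2 + 3*x - 36) dx = 23/2.
Total area = 19/2 + 23/2 = 21.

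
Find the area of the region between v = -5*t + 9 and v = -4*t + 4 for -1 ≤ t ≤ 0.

11/2

On [-1, 0], (-5*t + 9) - (-4*t + 4) = -t + 5 is ≥ 0 throughout, so the area is a single integral of |-t + 5|.
∫[-1,0] (-t + 5) dt = 11/2.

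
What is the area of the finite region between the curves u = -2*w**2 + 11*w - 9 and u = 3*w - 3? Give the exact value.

8/3

Both boundary curves give u as a function of w, so integrate with respect to w. Setting them equal: -2*w**2 + 8*w - 6 = 0, i.e. -2*(w - 3)*(w - 1) = 0, so they meet at w = 1, 3.
For w in [1, 3], u = -2*w**2 + 11*w - 9 is on the right; area = ∫[1,3] (-2*w**2 + 8*w - 6) dw = 8/3.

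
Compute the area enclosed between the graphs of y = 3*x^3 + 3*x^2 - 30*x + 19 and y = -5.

Set the curves equal: 3*x^3 + 3*x^2 - 30*x + 19 = -5, so 3*x^3 + 3*x^2 - 30*x + 24 = 0, which factors as 3*(x - 2)*(x - 1)*(x + 4) = 0. The curves meet at x = -4, 1, 2.
On [-4, 1], y = 3*x^3 + 3*x^2 - 30*x + 19 is on top; that piece has area ∫[-4,1] (3*x^3 + 3*x^2 - 30*x + 24) dx = 875/4.
On [1, 2], y = -5 is on top; that piece has area ∫[1,2] (-(3*x^3 + 3*x^2 - 30*x + 24)) dx = 11/4.
Total enclosed area = 875/4 + 11/4 = 443/2.

443/2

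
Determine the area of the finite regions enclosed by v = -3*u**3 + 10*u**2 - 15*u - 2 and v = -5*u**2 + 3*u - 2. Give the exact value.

Set the curves equal: -3*u**3 + 10*u**2 - 15*u - 2 = -5*u**2 + 3*u - 2, so -3*u**3 + 15*u**2 - 18*u = 0, which factors as -3*u*(u - 3)*(u - 2) = 0. The curves meet at u = 0, 2, 3.
On [0, 2], v = -5*u**2 + 3*u - 2 is on top; that piece has area ∫[0,2] (-(-3*u**3 + 15*u**2 - 18*u)) du = 8.
On [2, 3], v = -3*u**3 + 10*u**2 - 15*u - 2 is on top; that piece has area ∫[2,3] (-3*u**3 + 15*u**2 - 18*u) du = 5/4.
Total enclosed area = 8 + 5/4 = 37/4.

37/4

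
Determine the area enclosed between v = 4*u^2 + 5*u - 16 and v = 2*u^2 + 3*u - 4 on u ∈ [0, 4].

The difference (4*u^2 + 5*u - 16) - (2*u^2 + 3*u - 4) = 2*u^2 + 2*u - 12 changes sign at u = 2 inside [0, 4], so split the integral there.
∫[0,2] (2*u^2 + 2*u - 12) du = -44/3; the area of that piece is 44/3.
∫[2,4] (2*u^2 + 2*u - 12) du = 76/3.
Total area = 44/3 + 76/3 = 40.

40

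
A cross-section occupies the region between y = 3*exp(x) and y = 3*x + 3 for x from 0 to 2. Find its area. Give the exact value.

On [0, 2], (3*exp(x)) - (3*x + 3) = -3*x + 3*exp(x) - 3 is ≥ 0 throughout, so the area is a single integral of |-3*x + 3*exp(x) - 3|.
∫[0,2] (-3*x + 3*exp(x) - 3) dx = -15 + 3*exp(2).

-15 + 3*exp(2)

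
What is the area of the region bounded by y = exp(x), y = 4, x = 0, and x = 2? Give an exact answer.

The difference (exp(x)) - (4) = exp(x) - 4 changes sign at x = log(4) inside [0, 2], so split the integral there.
∫[0,log(4)] (exp(x) - 4) dx = 3 - log(256); the area of that piece is -3 + log(256).
∫[log(4),2] (exp(x) - 4) dx = -12 + 8*log(2) + exp(2).
Total area = (-3 + log(256)) + (-12 + 8*log(2) + exp(2)) = -15 + exp(2) + 16*log(2).

-15 + exp(2) + 16*log(2)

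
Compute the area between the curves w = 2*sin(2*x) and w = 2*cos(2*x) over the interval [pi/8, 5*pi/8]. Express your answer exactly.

2*sqrt(2)

On [pi/8, 5*pi/8], (2*sin(2*x)) - (2*cos(2*x)) = 2*sin(2*x) - 2*cos(2*x) is ≥ 0 throughout, so the area is a single integral of |2*sin(2*x) - 2*cos(2*x)|.
∫[pi/8,5*pi/8] (2*sin(2*x) - 2*cos(2*x)) dx = 2*sqrt(2).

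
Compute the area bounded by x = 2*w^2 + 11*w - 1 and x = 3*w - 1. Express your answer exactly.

Both boundary curves give x as a function of w, so integrate with respect to w. Setting them equal: 2*w^2 + 8*w = 0, i.e. 2*w*(w + 4) = 0, so they meet at w = -4, 0.
For w in [-4, 0], x = 2*w^2 + 11*w - 1 is on the left; area = ∫[-4,0] (-(2*w^2 + 8*w)) dw = 64/3.

64/3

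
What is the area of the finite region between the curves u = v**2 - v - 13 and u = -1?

Both boundary curves give u as a function of v, so integrate with respect to v. Setting them equal: v**2 - v - 12 = 0, i.e. (v - 4)*(v + 3) = 0, so they meet at v = -3, 4.
For v in [-3, 4], u = v**2 - v - 13 is on the left; area = ∫[-3,4] (-(v**2 - v - 12)) dv = 343/6.

343/6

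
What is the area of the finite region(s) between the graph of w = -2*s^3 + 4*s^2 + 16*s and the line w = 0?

The curve meets the s-axis where -2*s^3 + 4*s^2 + 16*s = 0, i.e. -2*s*(s - 4)*(s + 2) = 0, at s = -2, 0, 4.
On [-2, 0] the curve lies below the axis; ∫[-2,0] (-2*s^3 + 4*s^2 + 16*s) ds = -40/3, giving area 40/3.
On [0, 4] the curve lies above the axis; ∫[0,4] (-2*s^3 + 4*s^2 + 16*s) ds = 256/3, giving area 256/3.
Total area = 40/3 + 256/3 = 296/3.

296/3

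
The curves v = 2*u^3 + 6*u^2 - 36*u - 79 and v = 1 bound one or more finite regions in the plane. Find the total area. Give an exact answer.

999/2

Set the curves equal: 2*u^3 + 6*u^2 - 36*u - 79 = 1, so 2*u^3 + 6*u^2 - 36*u - 80 = 0, which factors as 2*(u - 4)*(u + 2)*(u + 5) = 0. The curves meet at u = -5, -2, 4.
On [-5, -2], v = 2*u^3 + 6*u^2 - 36*u - 79 is on top; that piece has area ∫[-5,-2] (2*u^3 + 6*u^2 - 36*u - 80) du = 135/2.
On [-2, 4], v = 1 is on top; that piece has area ∫[-2,4] (-(2*u^3 + 6*u^2 - 36*u - 80)) du = 432.
Total enclosed area = 135/2 + 432 = 999/2.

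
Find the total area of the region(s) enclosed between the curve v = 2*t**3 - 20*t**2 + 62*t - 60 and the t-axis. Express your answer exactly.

The curve meets the t-axis where 2*t**3 - 20*t**2 + 62*t - 60 = 0, i.e. 2*(t - 5)*(t - 3)*(t - 2) = 0, at t = 2, 3, 5.
On [2, 3] the curve lies above the axis; ∫[2,3] (2*t**3 - 20*t**2 + 62*t - 60) dt = 5/6, giving area 5/6.
On [3, 5] the curve lies below the axis; ∫[3,5] (2*t**3 - 20*t**2 + 62*t - 60) dt = -16/3, giving area 16/3.
Total area = 5/6 + 16/3 = 37/6.

37/6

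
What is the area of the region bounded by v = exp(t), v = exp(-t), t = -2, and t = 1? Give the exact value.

-4 + exp(-2) + exp(-1) + exp(1) + exp(2)

The difference (exp(t)) - (exp(-t)) = exp(t) - exp(-t) changes sign at t = 0 inside [-2, 1], so split the integral there.
∫[-2,0] (exp(t) - exp(-t)) dt = -exp(2) - exp(-2) + 2; the area of that piece is -2 + exp(-2) + exp(2).
∫[0,1] (exp(t) - exp(-t)) dt = -2 + exp(-1) + exp(1).
Total area = (-2 + exp(-2) + exp(2)) + (-2 + exp(-1) + exp(1)) = -4 + exp(-2) + exp(-1) + exp(1) + exp(2).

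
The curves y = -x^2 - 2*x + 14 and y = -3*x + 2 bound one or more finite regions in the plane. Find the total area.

343/6

Set the curves equal: -x^2 - 2*x + 14 = -3*x + 2, so -x^2 + x + 12 = 0, which factors as -(x - 4)*(x + 3) = 0. The curves meet at x = -3, 4.
On [-3, 4], y = -x^2 - 2*x + 14 is on top; that piece has area ∫[-3,4] (-x^2 + x + 12) dx = 343/6.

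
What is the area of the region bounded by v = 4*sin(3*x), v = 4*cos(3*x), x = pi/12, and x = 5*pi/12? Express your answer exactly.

On [pi/12, 5*pi/12], (4*sin(3*x)) - (4*cos(3*x)) = 4*sin(3*x) - 4*cos(3*x) is ≥ 0 throughout, so the area is a single integral of |4*sin(3*x) - 4*cos(3*x)|.
∫[pi/12,5*pi/12] (4*sin(3*x) - 4*cos(3*x)) dx = 8*sqrt(2)/3.

8*sqrt(2)/3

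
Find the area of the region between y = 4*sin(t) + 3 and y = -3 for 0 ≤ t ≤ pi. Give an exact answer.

On [0, pi], (4*sin(t) + 3) - (-3) = 4*sin(t) + 6 is ≥ 0 throughout, so the area is a single integral of |4*sin(t) + 6|.
∫[0,pi] (4*sin(t) + 6) dt = 8 + 6*pi.

8 + 6*pi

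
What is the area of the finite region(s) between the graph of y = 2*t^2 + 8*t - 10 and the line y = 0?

The curve meets the t-axis where 2*t^2 + 8*t - 10 = 0, i.e. 2*(t - 1)*(t + 5) = 0, at t = -5, 1.
On [-5, 1] the curve lies below the axis; ∫[-5,1] (2*t^2 + 8*t - 10) dt = -72, giving area 72.

72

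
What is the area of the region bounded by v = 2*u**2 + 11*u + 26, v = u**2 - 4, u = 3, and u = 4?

On [3, 4], (2*u**2 + 11*u + 26) - (u**2 - 4) = u**2 + 11*u + 30 is ≥ 0 throughout, so the area is a single integral of |u**2 + 11*u + 30|.
∫[3,4] (u**2 + 11*u + 30) du = 485/6.

485/6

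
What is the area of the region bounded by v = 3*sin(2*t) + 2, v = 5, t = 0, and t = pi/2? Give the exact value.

-3 + 3*pi/2

On [0, pi/2], (3*sin(2*t) + 2) - (5) = 3*sin(2*t) - 3 is ≤ 0 throughout, so the area is a single integral of |3*sin(2*t) - 3|.
∫[0,pi/2] (3*sin(2*t) - 3) dt = 3 - 3*pi/2; the area of that piece is -3 + 3*pi/2.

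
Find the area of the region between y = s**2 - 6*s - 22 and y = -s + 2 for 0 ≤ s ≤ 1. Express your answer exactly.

157/6

On [0, 1], (s**2 - 6*s - 22) - (-s + 2) = s**2 - 5*s - 24 is ≤ 0 throughout, so the area is a single integral of |s**2 - 5*s - 24|.
∫[0,1] (s**2 - 5*s - 24) ds = -157/6; the area of that piece is 157/6.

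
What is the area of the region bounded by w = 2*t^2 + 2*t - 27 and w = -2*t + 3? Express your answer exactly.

Set the curves equal: 2*t^2 + 2*t - 27 = -2*t + 3, so 2*t^2 + 4*t - 30 = 0, which factors as 2*(t - 3)*(t + 5) = 0. The curves meet at t = -5, 3.
On [-5, 3], w = -2*t + 3 is on top; that piece has area ∫[-5,3] (-(2*t^2 + 4*t - 30)) dt = 512/3.

512/3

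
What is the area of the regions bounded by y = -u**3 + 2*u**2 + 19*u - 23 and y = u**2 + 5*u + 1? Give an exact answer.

1741/12

Set the curves equal: -u**3 + 2*u**2 + 19*u - 23 = u**2 + 5*u + 1, so -u**3 + u**2 + 14*u - 24 = 0, which factors as -(u - 3)*(u - 2)*(u + 4) = 0. The curves meet at u = -4, 2, 3.
On [-4, 2], y = u**2 + 5*u + 1 is on top; that piece has area ∫[-4,2] (-(-u**3 + u**2 + 14*u - 24)) du = 144.
On [2, 3], y = -u**3 + 2*u**2 + 19*u - 23 is on top; that piece has area ∫[2,3] (-u**3 + u**2 + 14*u - 24) du = 13/12.
Total enclosed area = 144 + 13/12 = 1741/12.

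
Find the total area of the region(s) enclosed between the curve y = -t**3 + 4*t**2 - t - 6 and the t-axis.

The curve meets the t-axis where -t**3 + 4*t**2 - t - 6 = 0, i.e. -(t - 3)*(t - 2)*(t + 1) = 0, at t = -1, 2, 3.
On [-1, 2] the curve lies below the axis; ∫[-1,2] (-t**3 + 4*t**2 - t - 6) dt = -45/4, giving area 45/4.
On [2, 3] the curve lies above the axis; ∫[2,3] (-t**3 + 4*t**2 - t - 6) dt = 7/12, giving area 7/12.
Total area = 45/4 + 7/12 = 71/6.

71/6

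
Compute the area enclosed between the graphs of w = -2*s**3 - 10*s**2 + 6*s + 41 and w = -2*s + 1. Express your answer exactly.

937/6

Set the curves equal: -2*s**3 - 10*s**2 + 6*s + 41 = -2*s + 1, so -2*s**3 - 10*s**2 + 8*s + 40 = 0, which factors as -2*(s - 2)*(s + 2)*(s + 5) = 0. The curves meet at s = -5, -2, 2.
On [-5, -2], w = -2*s + 1 is on top; that piece has area ∫[-5,-2] (-(-2*s**3 - 10*s**2 + 8*s + 40)) ds = 99/2.
On [-2, 2], w = -2*s**3 - 10*s**2 + 6*s + 41 is on top; that piece has area ∫[-2,2] (-2*s**3 - 10*s**2 + 8*s + 40) ds = 320/3.
Total enclosed area = 99/2 + 320/3 = 937/6.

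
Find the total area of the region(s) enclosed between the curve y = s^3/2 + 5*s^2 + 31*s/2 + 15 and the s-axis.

The curve meets the s-axis where s^3/2 + 5*s^2 + 31*s/2 + 15 = 0, i.e. (s + 2)*(s + 3)*(s + 5)/2 = 0, at s = -5, -3, -2.
On [-5, -3] the curve lies above the axis; ∫[-5,-3] (s^3/2 + 5*s^2 + 31*s/2 + 15) ds = 4/3, giving area 4/3.
On [-3, -2] the curve lies below the axis; ∫[-3,-2] (s^3/2 + 5*s^2 + 31*s/2 + 15) ds = -5/24, giving area 5/24.
Total area = 4/3 + 5/24 = 37/24.

37/24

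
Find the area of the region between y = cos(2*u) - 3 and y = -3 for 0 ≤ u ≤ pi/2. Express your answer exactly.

The difference (cos(2*u) - 3) - (-3) = cos(2*u) changes sign at u = pi/4 inside [0, pi/2], so split the integral there.
∫[0,pi/4] (cos(2*u)) du = 1/2.
∫[pi/4,pi/2] (cos(2*u)) du = -1/2; the area of that piece is 1/2.
Total area = 1/2 + 1/2 = 1.

1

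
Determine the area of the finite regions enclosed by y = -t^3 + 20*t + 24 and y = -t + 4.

Set the curves equal: -t^3 + 20*t + 24 = -t + 4, so -t^3 + 21*t + 20 = 0, which factors as -(t - 5)*(t + 1)*(t + 4) = 0. The curves meet at t = -4, -1, 5.
On [-4, -1], y = -t + 4 is on top; that piece has area ∫[-4,-1] (-(-t^3 + 21*t + 20)) dt = 135/4.
On [-1, 5], y = -t^3 + 20*t + 24 is on top; that piece has area ∫[-1,5] (-t^3 + 21*t + 20) dt = 216.
Total enclosed area = 135/4 + 216 = 999/4.

999/4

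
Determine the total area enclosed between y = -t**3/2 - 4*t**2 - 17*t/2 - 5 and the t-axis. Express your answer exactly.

71/12

The curve meets the t-axis where -t**3/2 - 4*t**2 - 17*t/2 - 5 = 0, i.e. -(t + 1)*(t + 2)*(t + 5)/2 = 0, at t = -5, -2, -1.
On [-5, -2] the curve lies below the axis; ∫[-5,-2] (-t**3/2 - 4*t**2 - 17*t/2 - 5) dt = -45/8, giving area 45/8.
On [-2, -1] the curve lies above the axis; ∫[-2,-1] (-t**3/2 - 4*t**2 - 17*t/2 - 5) dt = 7/24, giving area 7/24.
Total area = 45/8 + 7/24 = 71/12.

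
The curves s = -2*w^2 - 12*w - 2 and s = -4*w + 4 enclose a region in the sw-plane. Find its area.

Both boundary curves give s as a function of w, so integrate with respect to w. Setting them equal: -2*w^2 - 8*w - 6 = 0, i.e. -2*(w + 1)*(w + 3) = 0, so they meet at w = -3, -1.
For w in [-3, -1], s = -2*w^2 - 12*w - 2 is on the right; area = ∫[-3,-1] (-2*w^2 - 8*w - 6) dw = 8/3.

8/3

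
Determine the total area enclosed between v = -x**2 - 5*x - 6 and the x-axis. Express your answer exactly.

1/6

The curve meets the x-axis where -x**2 - 5*x - 6 = 0, i.e. -(x + 2)*(x + 3) = 0, at x = -3, -2.
On [-3, -2] the curve lies above the axis; ∫[-3,-2] (-x**2 - 5*x - 6) dx = 1/6, giving area 1/6.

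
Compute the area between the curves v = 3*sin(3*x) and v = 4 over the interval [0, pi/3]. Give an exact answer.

On [0, pi/3], (3*sin(3*x)) - (4) = 3*sin(3*x) - 4 is ≤ 0 throughout, so the area is a single integral of |3*sin(3*x) - 4|.
∫[0,pi/3] (3*sin(3*x) - 4) dx = 2 - 4*pi/3; the area of that piece is -2 + 4*pi/3.

-2 + 4*pi/3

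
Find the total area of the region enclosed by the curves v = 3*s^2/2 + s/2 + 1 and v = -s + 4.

Set the curves equal: 3*s^2/2 + s/2 + 1 = -s + 4, so 3*s^2/2 + 3*s/2 - 3 = 0, which factors as 3*(s - 1)*(s + 2)/2 = 0. The curves meet at s = -2, 1.
On [-2, 1], v = -s + 4 is on top; that piece has area ∫[-2,1] (-(3*s^2/2 + 3*s/2 - 3)) ds = 27/4.

27/4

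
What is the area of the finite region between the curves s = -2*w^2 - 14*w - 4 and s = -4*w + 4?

Both boundary curves give s as a function of w, so integrate with respect to w. Setting them equal: -2*w^2 - 10*w - 8 = 0, i.e. -2*(w + 1)*(w + 4) = 0, so they meet at w = -4, -1.
For w in [-4, -1], s = -2*w^2 - 14*w - 4 is on the right; area = ∫[-4,-1] (-2*w^2 - 10*w - 8) dw = 9.

9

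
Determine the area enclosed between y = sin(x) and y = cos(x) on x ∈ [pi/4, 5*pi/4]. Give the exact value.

On [pi/4, 5*pi/4], (sin(x)) - (cos(x)) = sin(x) - cos(x) is ≥ 0 throughout, so the area is a single integral of |sin(x) - cos(x)|.
∫[pi/4,5*pi/4] (sin(x) - cos(x)) dx = 2*sqrt(2).

2*sqrt(2)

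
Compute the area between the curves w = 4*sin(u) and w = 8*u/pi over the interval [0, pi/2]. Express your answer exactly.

4 - pi

On [0, pi/2], (4*sin(u)) - (8*u/pi) = -8*u/pi + 4*sin(u) is ≥ 0 throughout, so the area is a single integral of |-8*u/pi + 4*sin(u)|.
∫[0,pi/2] (-8*u/pi + 4*sin(u)) du = 4 - pi.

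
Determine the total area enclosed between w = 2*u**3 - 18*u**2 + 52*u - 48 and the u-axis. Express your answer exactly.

1

The curve meets the u-axis where 2*u**3 - 18*u**2 + 52*u - 48 = 0, i.e. 2*(u - 4)*(u - 3)*(u - 2) = 0, at u = 2, 3, 4.
On [2, 3] the curve lies above the axis; ∫[2,3] (2*u**3 - 18*u**2 + 52*u - 48) du = 1/2, giving area 1/2.
On [3, 4] the curve lies below the axis; ∫[3,4] (2*u**3 - 18*u**2 + 52*u - 48) du = -1/2, giving area 1/2.
Total area = 1/2 + 1/2 = 1.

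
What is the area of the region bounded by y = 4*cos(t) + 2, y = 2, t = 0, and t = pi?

8

The difference (4*cos(t) + 2) - (2) = 4*cos(t) changes sign at t = pi/2 inside [0, pi], so split the integral there.
∫[0,pi/2] (4*cos(t)) dt = 4.
∫[pi/2,pi] (4*cos(t)) dt = -4; the area of that piece is 4.
Total area = 4 + 4 = 8.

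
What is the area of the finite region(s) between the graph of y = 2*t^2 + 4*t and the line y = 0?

The curve meets the t-axis where 2*t^2 + 4*t = 0, i.e. 2*t*(t + 2) = 0, at t = -2, 0.
On [-2, 0] the curve lies below the axis; ∫[-2,0] (2*t^2 + 4*t) dt = -8/3, giving area 8/3.

8/3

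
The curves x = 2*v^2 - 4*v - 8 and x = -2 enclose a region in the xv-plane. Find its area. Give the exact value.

64/3

Both boundary curves give x as a function of v, so integrate with respect to v. Setting them equal: 2*v^2 - 4*v - 6 = 0, i.e. 2*(v - 3)*(v + 1) = 0, so they meet at v = -1, 3.
For v in [-1, 3], x = 2*v^2 - 4*v - 8 is on the left; area = ∫[-1,3] (-(2*v^2 - 4*v - 6)) dv = 64/3.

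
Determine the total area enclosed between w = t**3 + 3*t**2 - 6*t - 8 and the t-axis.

81/2

The curve meets the t-axis where t**3 + 3*t**2 - 6*t - 8 = 0, i.e. (t - 2)*(t + 1)*(t + 4) = 0, at t = -4, -1, 2.
On [-4, -1] the curve lies above the axis; ∫[-4,-1] (t**3 + 3*t**2 - 6*t - 8) dt = 81/4, giving area 81/4.
On [-1, 2] the curve lies below the axis; ∫[-1,2] (t**3 + 3*t**2 - 6*t - 8) dt = -81/4, giving area 81/4.
Total area = 81/4 + 81/4 = 81/2.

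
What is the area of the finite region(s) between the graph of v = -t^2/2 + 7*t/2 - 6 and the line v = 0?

The curve meets the t-axis where -t^2/2 + 7*t/2 - 6 = 0, i.e. -(t - 4)*(t - 3)/2 = 0, at t = 3, 4.
On [3, 4] the curve lies above the axis; ∫[3,4] (-t^2/2 + 7*t/2 - 6) dt = 1/12, giving area 1/12.

1/12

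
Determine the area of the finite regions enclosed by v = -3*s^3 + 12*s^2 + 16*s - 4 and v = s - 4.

Set the curves equal: -3*s^3 + 12*s^2 + 16*s - 4 = s - 4, so -3*s^3 + 12*s^2 + 15*s = 0, which factors as -3*s*(s - 5)*(s + 1) = 0. The curves meet at s = -1, 0, 5.
On [-1, 0], v = s - 4 is on top; that piece has area ∫[-1,0] (-(-3*s^3 + 12*s^2 + 15*s)) ds = 11/4.
On [0, 5], v = -3*s^3 + 12*s^2 + 16*s - 4 is on top; that piece has area ∫[0,5] (-3*s^3 + 12*s^2 + 15*s) ds = 875/4.
Total enclosed area = 11/4 + 875/4 = 443/2.

443/2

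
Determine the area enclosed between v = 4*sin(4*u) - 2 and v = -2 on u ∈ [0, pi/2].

4

The difference (4*sin(4*u) - 2) - (-2) = 4*sin(4*u) changes sign at u = pi/4 inside [0, pi/2], so split the integral there.
∫[0,pi/4] (4*sin(4*u)) du = 2.
∫[pi/4,pi/2] (4*sin(4*u)) du = -2; the area of that piece is 2.
Total area = 2 + 2 = 4.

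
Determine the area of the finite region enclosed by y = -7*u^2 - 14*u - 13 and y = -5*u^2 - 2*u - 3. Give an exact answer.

64/3

Set the curves equal: -7*u^2 - 14*u - 13 = -5*u^2 - 2*u - 3, so -2*u^2 - 12*u - 10 = 0, which factors as -2*(u + 1)*(u + 5) = 0. The curves meet at u = -5, -1.
On [-5, -1], y = -7*u^2 - 14*u - 13 is on top; that piece has area ∫[-5,-1] (-2*u^2 - 12*u - 10) du = 64/3.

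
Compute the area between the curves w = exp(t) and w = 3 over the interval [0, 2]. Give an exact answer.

-11 + 6*log(3) + exp(2)

The difference (exp(t)) - (3) = exp(t) - 3 changes sign at t = log(3) inside [0, 2], so split the integral there.
∫[0,log(3)] (exp(t) - 3) dt = 2 - log(27); the area of that piece is -2 + log(27).
∫[log(3),2] (exp(t) - 3) dt = -9 + 3*log(3) + exp(2).
Total area = (-2 + log(27)) + (-9 + 3*log(3) + exp(2)) = -11 + 6*log(3) + exp(2).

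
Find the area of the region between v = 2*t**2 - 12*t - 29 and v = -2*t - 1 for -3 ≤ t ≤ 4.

The difference (2*t**2 - 12*t - 29) - (-2*t - 1) = 2*t**2 - 10*t - 28 changes sign at t = -2 inside [-3, 4], so split the integral there.
∫[-3,-2] (2*t**2 - 10*t - 28) dt = 29/3.
∫[-2,4] (2*t**2 - 10*t - 28) dt = -180; the area of that piece is 180.
Total area = 29/3 + 180 = 569/3.

569/3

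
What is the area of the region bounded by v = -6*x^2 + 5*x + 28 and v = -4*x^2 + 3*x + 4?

343/3

Set the curves equal: -6*x^2 + 5*x + 28 = -4*x^2 + 3*x + 4, so -2*x^2 + 2*x + 24 = 0, which factors as -2*(x - 4)*(x + 3) = 0. The curves meet at x = -3, 4.
On [-3, 4], v = -6*x^2 + 5*x + 28 is on top; that piece has area ∫[-3,4] (-2*x^2 + 2*x + 24) dx = 343/3.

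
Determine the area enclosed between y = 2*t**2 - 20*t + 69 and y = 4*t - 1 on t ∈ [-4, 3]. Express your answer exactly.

On [-4, 3], (2*t**2 - 20*t + 69) - (4*t - 1) = 2*t**2 - 24*t + 70 is ≥ 0 throughout, so the area is a single integral of |2*t**2 - 24*t + 70|.
∫[-4,3] (2*t**2 - 24*t + 70) dt = 1904/3.

1904/3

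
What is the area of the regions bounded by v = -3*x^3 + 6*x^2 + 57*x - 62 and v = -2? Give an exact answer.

2521/4

Set the curves equal: -3*x^3 + 6*x^2 + 57*x - 62 = -2, so -3*x^3 + 6*x^2 + 57*x - 60 = 0, which factors as -3*(x - 5)*(x - 1)*(x + 4) = 0. The curves meet at x = -4, 1, 5.
On [-4, 1], v = -2 is on top; that piece has area ∫[-4,1] (-(-3*x^3 + 6*x^2 + 57*x - 60)) dx = 1625/4.
On [1, 5], v = -3*x^3 + 6*x^2 + 57*x - 62 is on top; that piece has area ∫[1,5] (-3*x^3 + 6*x^2 + 57*x - 60) dx = 224.
Total enclosed area = 1625/4 + 224 = 2521/4.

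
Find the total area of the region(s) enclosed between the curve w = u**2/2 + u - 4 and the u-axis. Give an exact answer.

The curve meets the u-axis where u**2/2 + u - 4 = 0, i.e. (u - 2)*(u + 4)/2 = 0, at u = -4, 2.
On [-4, 2] the curve lies below the axis; ∫[-4,2] (u**2/2 + u - 4) du = -18, giving area 18.

18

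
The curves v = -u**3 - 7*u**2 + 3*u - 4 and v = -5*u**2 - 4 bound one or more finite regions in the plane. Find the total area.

Set the curves equal: -u**3 - 7*u**2 + 3*u - 4 = -5*u**2 - 4, so -u**3 - 2*u**2 + 3*u = 0, which factors as -u*(u - 1)*(u + 3) = 0. The curves meet at u = -3, 0, 1.
On [-3, 0], v = -5*u**2 - 4 is on top; that piece has area ∫[-3,0] (-(-u**3 - 2*u**2 + 3*u)) du = 45/4.
On [0, 1], v = -u**3 - 7*u**2 + 3*u - 4 is on top; that piece has area ∫[0,1] (-u**3 - 2*u**2 + 3*u) du = 7/12.
Total enclosed area = 45/4 + 7/12 = 71/6.

71/6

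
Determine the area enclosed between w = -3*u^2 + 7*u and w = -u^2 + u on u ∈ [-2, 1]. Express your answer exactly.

The difference (-3*u^2 + 7*u) - (-u^2 + u) = -2*u^2 + 6*u changes sign at u = 0 inside [-2, 1], so split the integral there.
∫[-2,0] (-2*u^2 + 6*u) du = -52/3; the area of that piece is 52/3.
∫[0,1] (-2*u^2 + 6*u) du = 7/3.
Total area = 52/3 + 7/3 = 59/3.

59/3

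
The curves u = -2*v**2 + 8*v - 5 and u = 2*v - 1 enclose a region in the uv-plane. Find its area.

1/3

Both boundary curves give u as a function of v, so integrate with respect to v. Setting them equal: -2*v**2 + 6*v - 4 = 0, i.e. -2*(v - 2)*(v - 1) = 0, so they meet at v = 1, 2.
For v in [1, 2], u = -2*v**2 + 8*v - 5 is on the right; area = ∫[1,2] (-2*v**2 + 6*v - 4) dv = 1/3.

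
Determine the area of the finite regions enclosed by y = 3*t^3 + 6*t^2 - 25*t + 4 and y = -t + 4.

148

Set the curves equal: 3*t^3 + 6*t^2 - 25*t + 4 = -t + 4, so 3*t^3 + 6*t^2 - 24*t = 0, which factors as 3*t*(t - 2)*(t + 4) = 0. The curves meet at t = -4, 0, 2.
On [-4, 0], y = 3*t^3 + 6*t^2 - 25*t + 4 is on top; that piece has area ∫[-4,0] (3*t^3 + 6*t^2 - 24*t) dt = 128.
On [0, 2], y = -t + 4 is on top; that piece has area ∫[0,2] (-(3*t^3 + 6*t^2 - 24*t)) dt = 20.
Total enclosed area = 128 + 20 = 148.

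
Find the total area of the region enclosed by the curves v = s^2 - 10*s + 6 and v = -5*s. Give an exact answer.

Set the curves equal: s^2 - 10*s + 6 = -5*s, so s^2 - 5*s + 6 = 0, which factors as (s - 3)*(s - 2) = 0. The curves meet at s = 2, 3.
On [2, 3], v = -5*s is on top; that piece has area ∫[2,3] (-(s^2 - 5*s + 6)) ds = 1/6.

1/6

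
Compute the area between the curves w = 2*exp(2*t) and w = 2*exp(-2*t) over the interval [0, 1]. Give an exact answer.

-2 + exp(-2) + exp(2)

On [0, 1], (2*exp(2*t)) - (2*exp(-2*t)) = 2*exp(2*t) - 2*exp(-2*t) is ≥ 0 throughout, so the area is a single integral of |2*exp(2*t) - 2*exp(-2*t)|.
∫[0,1] (2*exp(2*t) - 2*exp(-2*t)) dt = -2 + exp(-2) + exp(2).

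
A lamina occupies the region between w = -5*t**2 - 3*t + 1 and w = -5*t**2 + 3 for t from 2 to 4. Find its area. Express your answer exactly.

22

On [2, 4], (-5*t**2 - 3*t + 1) - (-5*t**2 + 3) = -3*t - 2 is ≤ 0 throughout, so the area is a single integral of |-3*t - 2|.
∫[2,4] (-3*t - 2) dt = -22; the area of that piece is 22.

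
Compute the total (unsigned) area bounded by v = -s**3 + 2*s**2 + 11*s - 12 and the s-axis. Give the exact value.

937/12

The curve meets the s-axis where -s**3 + 2*s**2 + 11*s - 12 = 0, i.e. -(s - 4)*(s - 1)*(s + 3) = 0, at s = -3, 1, 4.
On [-3, 1] the curve lies below the axis; ∫[-3,1] (-s**3 + 2*s**2 + 11*s - 12) ds = -160/3, giving area 160/3.
On [1, 4] the curve lies above the axis; ∫[1,4] (-s**3 + 2*s**2 + 11*s - 12) ds = 99/4, giving area 99/4.
Total area = 160/3 + 99/4 = 937/12.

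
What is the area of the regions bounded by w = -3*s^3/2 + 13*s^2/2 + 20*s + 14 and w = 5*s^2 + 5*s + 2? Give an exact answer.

443/4

Set the curves equal: -3*s^3/2 + 13*s^2/2 + 20*s + 14 = 5*s^2 + 5*s + 2, so -3*s^3/2 + 3*s^2/2 + 15*s + 12 = 0, which factors as -3*(s - 4)*(s + 1)*(s + 2)/2 = 0. The curves meet at s = -2, -1, 4.
On [-2, -1], w = 5*s^2 + 5*s + 2 is on top; that piece has area ∫[-2,-1] (-(-3*s^3/2 + 3*s^2/2 + 15*s + 12)) ds = 11/8.
On [-1, 4], w = -3*s^3/2 + 13*s^2/2 + 20*s + 14 is on top; that piece has area ∫[-1,4] (-3*s^3/2 + 3*s^2/2 + 15*s + 12) ds = 875/8.
Total enclosed area = 11/8 + 875/8 = 443/4.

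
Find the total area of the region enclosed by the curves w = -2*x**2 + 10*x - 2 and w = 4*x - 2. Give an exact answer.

9

Set the curves equal: -2*x**2 + 10*x - 2 = 4*x - 2, so -2*x**2 + 6*x = 0, which factors as -2*x*(x - 3) = 0. The curves meet at x = 0, 3.
On [0, 3], w = -2*x**2 + 10*x - 2 is on top; that piece has area ∫[0,3] (-2*x**2 + 6*x) dx = 9.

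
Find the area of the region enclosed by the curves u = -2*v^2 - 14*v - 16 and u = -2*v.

8/3

Both boundary curves give u as a function of v, so integrate with respect to v. Setting them equal: -2*v^2 - 12*v - 16 = 0, i.e. -2*(v + 2)*(v + 4) = 0, so they meet at v = -4, -2.
For v in [-4, -2], u = -2*v^2 - 14*v - 16 is on the right; area = ∫[-4,-2] (-2*v^2 - 12*v - 16) dv = 8/3.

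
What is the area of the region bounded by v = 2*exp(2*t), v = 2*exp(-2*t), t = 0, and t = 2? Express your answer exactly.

-2 + exp(-4) + exp(4)

On [0, 2], (2*exp(2*t)) - (2*exp(-2*t)) = 2*exp(2*t) - 2*exp(-2*t) is ≥ 0 throughout, so the area is a single integral of |2*exp(2*t) - 2*exp(-2*t)|.
∫[0,2] (2*exp(2*t) - 2*exp(-2*t)) dt = -2 + exp(-4) + exp(4).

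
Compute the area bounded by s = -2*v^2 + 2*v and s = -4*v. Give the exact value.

9

Both boundary curves give s as a function of v, so integrate with respect to v. Setting them equal: -2*v^2 + 6*v = 0, i.e. -2*v*(v - 3) = 0, so they meet at v = 0, 3.
For v in [0, 3], s = -2*v^2 + 2*v is on the right; area = ∫[0,3] (-2*v^2 + 6*v) dv = 9.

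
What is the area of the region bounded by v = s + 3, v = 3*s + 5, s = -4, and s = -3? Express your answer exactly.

On [-4, -3], (s + 3) - (3*s + 5) = -2*s - 2 is ≥ 0 throughout, so the area is a single integral of |-2*s - 2|.
∫[-4,-3] (-2*s - 2) ds = 5.

5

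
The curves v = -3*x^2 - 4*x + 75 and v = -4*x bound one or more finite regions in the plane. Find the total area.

Set the curves equal: -3*x^2 - 4*x + 75 = -4*x, so -3*x^2 + 75 = 0, which factors as -3*(x - 5)*(x + 5) = 0. The curves meet at x = -5, 5.
On [-5, 5], v = -3*x^2 - 4*x + 75 is on top; that piece has area ∫[-5,5] (-3*x^2 + 75) dx = 500.

500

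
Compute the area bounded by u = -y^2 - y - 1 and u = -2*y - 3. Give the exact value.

9/2

Both boundary curves give u as a function of y, so integrate with respect to y. Setting them equal: -y^2 + y + 2 = 0, i.e. -(y - 2)*(y + 1) = 0, so they meet at y = -1, 2.
For y in [-1, 2], u = -y^2 - y - 1 is on the right; area = ∫[-1,2] (-y^2 + y + 2) dy = 9/2.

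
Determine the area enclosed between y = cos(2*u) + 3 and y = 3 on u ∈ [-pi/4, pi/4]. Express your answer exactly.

On [-pi/4, pi/4], (cos(2*u) + 3) - (3) = cos(2*u) is ≥ 0 throughout, so the area is a single integral of |cos(2*u)|.
∫[-pi/4,pi/4] (cos(2*u)) du = 1.

1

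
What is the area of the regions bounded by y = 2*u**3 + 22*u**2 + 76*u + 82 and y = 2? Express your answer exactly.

Set the curves equal: 2*u**3 + 22*u**2 + 76*u + 82 = 2, so 2*u**3 + 22*u**2 + 76*u + 80 = 0, which factors as 2*(u + 2)*(u + 4)*(u + 5) = 0. The curves meet at u = -5, -4, -2.
On [-5, -4], y = 2*u**3 + 22*u**2 + 76*u + 82 is on top; that piece has area ∫[-5,-4] (2*u**3 + 22*u**2 + 76*u + 80) du = 5/6.
On [-4, -2], y = 2 is on top; that piece has area ∫[-4,-2] (-(2*u**3 + 22*u**2 + 76*u + 80)) du = 16/3.
Total enclosed area = 5/6 + 16/3 = 37/6.

37/6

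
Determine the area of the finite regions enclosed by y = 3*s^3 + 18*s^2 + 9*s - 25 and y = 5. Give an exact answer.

Set the curves equal: 3*s^3 + 18*s^2 + 9*s - 25 = 5, so 3*s^3 + 18*s^2 + 9*s - 30 = 0, which factors as 3*(s - 1)*(s + 2)*(s + 5) = 0. The curves meet at s = -5, -2, 1.
On [-5, -2], y = 3*s^3 + 18*s^2 + 9*s - 25 is on top; that piece has area ∫[-5,-2] (3*s^3 + 18*s^2 + 9*s - 30) ds = 243/4.
On [-2, 1], y = 5 is on top; that piece has area ∫[-2,1] (-(3*s^3 + 18*s^2 + 9*s - 30)) ds = 243/4.
Total enclosed area = 243/4 + 243/4 = 243/2.

243/2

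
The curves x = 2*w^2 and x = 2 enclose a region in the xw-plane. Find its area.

8/3

Both boundary curves give x as a function of w, so integrate with respect to w. Setting them equal: 2*w^2 - 2 = 0, i.e. 2*(w - 1)*(w + 1) = 0, so they meet at w = -1, 1.
For w in [-1, 1], x = 2*w^2 is on the left; area = ∫[-1,1] (-(2*w^2 - 2)) dw = 8/3.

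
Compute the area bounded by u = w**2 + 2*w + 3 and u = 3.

Both boundary curves give u as a function of w, so integrate with respect to w. Setting them equal: w**2 + 2*w = 0, i.e. w*(w + 2) = 0, so they meet at w = -2, 0.
For w in [-2, 0], u = w**2 + 2*w + 3 is on the left; area = ∫[-2,0] (-(w**2 + 2*w)) dw = 4/3.

4/3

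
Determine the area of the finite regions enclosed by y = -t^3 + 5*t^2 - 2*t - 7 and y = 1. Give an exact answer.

Set the curves equal: -t^3 + 5*t^2 - 2*t - 7 = 1, so -t^3 + 5*t^2 - 2*t - 8 = 0, which factors as -(t - 4)*(t - 2)*(t + 1) = 0. The curves meet at t = -1, 2, 4.
On [-1, 2], y = 1 is on top; that piece has area ∫[-1,2] (-(-t^3 + 5*t^2 - 2*t - 8)) dt = 63/4.
On [2, 4], y = -t^3 + 5*t^2 - 2*t - 7 is on top; that piece has area ∫[2,4] (-t^3 + 5*t^2 - 2*t - 8) dt = 16/3.
Total enclosed area = 63/4 + 16/3 = 253/12.

253/12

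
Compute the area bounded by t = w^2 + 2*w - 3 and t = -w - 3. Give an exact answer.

9/2

Both boundary curves give t as a function of w, so integrate with respect to w. Setting them equal: w^2 + 3*w = 0, i.e. w*(w + 3) = 0, so they meet at w = -3, 0.
For w in [-3, 0], t = w^2 + 2*w - 3 is on the left; area = ∫[-3,0] (-(w^2 + 3*w)) dw = 9/2.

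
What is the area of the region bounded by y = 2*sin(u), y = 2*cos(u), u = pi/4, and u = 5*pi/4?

On [pi/4, 5*pi/4], (2*sin(u)) - (2*cos(u)) = 2*sin(u) - 2*cos(u) is ≥ 0 throughout, so the area is a single integral of |2*sin(u) - 2*cos(u)|.
∫[pi/4,5*pi/4] (2*sin(u) - 2*cos(u)) du = 4*sqrt(2).

4*sqrt(2)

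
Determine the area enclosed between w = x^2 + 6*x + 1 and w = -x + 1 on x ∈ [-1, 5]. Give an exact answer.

The difference (x^2 + 6*x + 1) - (-x + 1) = x^2 + 7*x changes sign at x = 0 inside [-1, 5], so split the integral there.
∫[-1,0] (x^2 + 7*x) dx = -19/6; the area of that piece is 19/6.
∫[0,5] (x^2 + 7*x) dx = 775/6.
Total area = 19/6 + 775/6 = 397/3.

397/3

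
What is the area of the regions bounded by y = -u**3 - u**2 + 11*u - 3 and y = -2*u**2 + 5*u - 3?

253/12

Set the curves equal: -u**3 - u**2 + 11*u - 3 = -2*u**2 + 5*u - 3, so -u**3 + u**2 + 6*u = 0, which factors as -u*(u - 3)*(u + 2) = 0. The curves meet at u = -2, 0, 3.
On [-2, 0], y = -2*u**2 + 5*u - 3 is on top; that piece has area ∫[-2,0] (-(-u**3 + u**2 + 6*u)) du = 16/3.
On [0, 3], y = -u**3 - u**2 + 11*u - 3 is on top; that piece has area ∫[0,3] (-u**3 + u**2 + 6*u) du = 63/4.
Total enclosed area = 16/3 + 63/4 = 253/12.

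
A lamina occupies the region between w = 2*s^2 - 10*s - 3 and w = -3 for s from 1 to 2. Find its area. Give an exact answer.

31/3

On [1, 2], (2*s^2 - 10*s - 3) - (-3) = 2*s^2 - 10*s is ≤ 0 throughout, so the area is a single integral of |2*s^2 - 10*s|.
∫[1,2] (2*s^2 - 10*s) ds = -31/3; the area of that piece is 31/3.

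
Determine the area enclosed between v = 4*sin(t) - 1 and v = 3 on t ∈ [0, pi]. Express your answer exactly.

On [0, pi], (4*sin(t) - 1) - (3) = 4*sin(t) - 4 is ≤ 0 throughout, so the area is a single integral of |4*sin(t) - 4|.
∫[0,pi] (4*sin(t) - 4) dt = 8 - 4*pi; the area of that piece is -8 + 4*pi.

-8 + 4*pi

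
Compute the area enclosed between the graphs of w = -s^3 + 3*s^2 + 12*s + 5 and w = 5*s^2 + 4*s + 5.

Set the curves equal: -s^3 + 3*s^2 + 12*s + 5 = 5*s^2 + 4*s + 5, so -s^3 - 2*s^2 + 8*s = 0, which factors as -s*(s - 2)*(s + 4) = 0. The curves meet at s = -4, 0, 2.
On [-4, 0], w = 5*s^2 + 4*s + 5 is on top; that piece has area ∫[-4,0] (-(-s^3 - 2*s^2 + 8*s)) ds = 128/3.
On [0, 2], w = -s^3 + 3*s^2 + 12*s + 5 is on top; that piece has area ∫[0,2] (-s^3 - 2*s^2 + 8*s) ds = 20/3.
Total enclosed area = 128/3 + 20/3 = 148/3.

148/3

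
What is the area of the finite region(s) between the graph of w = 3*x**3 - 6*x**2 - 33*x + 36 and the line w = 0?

937/4

The curve meets the x-axis where 3*x**3 - 6*x**2 - 33*x + 36 = 0, i.e. 3*(x - 4)*(x - 1)*(x + 3) = 0, at x = -3, 1, 4.
On [-3, 1] the curve lies above the axis; ∫[-3,1] (3*x**3 - 6*x**2 - 33*x + 36) dx = 160, giving area 160.
On [1, 4] the curve lies below the axis; ∫[1,4] (3*x**3 - 6*x**2 - 33*x + 36) dx = -297/4, giving area 297/4.
Total area = 160 + 297/4 = 937/4.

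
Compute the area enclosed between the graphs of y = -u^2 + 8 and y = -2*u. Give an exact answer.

36

Set the curves equal: -u^2 + 8 = -2*u, so -u^2 + 2*u + 8 = 0, which factors as -(u - 4)*(u + 2) = 0. The curves meet at u = -2, 4.
On [-2, 4], y = -u^2 + 8 is on top; that piece has area ∫[-2,4] (-u^2 + 2*u + 8) du = 36.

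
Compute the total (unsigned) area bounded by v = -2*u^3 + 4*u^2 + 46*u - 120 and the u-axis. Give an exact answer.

The curve meets the u-axis where -2*u^3 + 4*u^2 + 46*u - 120 = 0, i.e. -2*(u - 4)*(u - 3)*(u + 5) = 0, at u = -5, 3, 4.
On [-5, 3] the curve lies below the axis; ∫[-5,3] (-2*u^3 + 4*u^2 + 46*u - 120) du = -2560/3, giving area 2560/3.
On [3, 4] the curve lies above the axis; ∫[3,4] (-2*u^3 + 4*u^2 + 46*u - 120) du = 17/6, giving area 17/6.
Total area = 2560/3 + 17/6 = 5137/6.

5137/6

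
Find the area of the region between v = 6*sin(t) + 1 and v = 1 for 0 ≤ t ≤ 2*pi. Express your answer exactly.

24

The difference (6*sin(t) + 1) - (1) = 6*sin(t) changes sign at t = pi inside [0, 2*pi], so split the integral there.
∫[0,pi] (6*sin(t)) dt = 12.
∫[pi,2*pi] (6*sin(t)) dt = -12; the area of that piece is 12.
Total area = 12 + 12 = 24.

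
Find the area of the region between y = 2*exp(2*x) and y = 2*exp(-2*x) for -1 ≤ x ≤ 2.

The difference (2*exp(2*x)) - (2*exp(-2*x)) = 2*exp(2*x) - 2*exp(-2*x) changes sign at x = 0 inside [-1, 2], so split the integral there.
∫[-1,0] (2*exp(2*x) - 2*exp(-2*x)) dx = -exp(2) - exp(-2) + 2; the area of that piece is -2 + exp(-2) + exp(2).
∫[0,2] (2*exp(2*x) - 2*exp(-2*x)) dx = -2 + exp(-4) + exp(4).
Total area = (-2 + exp(-2) + exp(2)) + (-2 + exp(-4) + exp(4)) = -4 + exp(-4) + exp(-2) + exp(2) + exp(4).

-4 + exp(-4) + exp(-2) + exp(2) + exp(4)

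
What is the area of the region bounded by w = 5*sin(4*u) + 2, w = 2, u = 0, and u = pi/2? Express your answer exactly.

5

The difference (5*sin(4*u) + 2) - (2) = 5*sin(4*u) changes sign at u = pi/4 inside [0, pi/2], so split the integral there.
∫[0,pi/4] (5*sin(4*u)) du = 5/2.
∫[pi/4,pi/2] (5*sin(4*u)) du = -5/2; the area of that piece is 5/2.
Total area = 5/2 + 5/2 = 5.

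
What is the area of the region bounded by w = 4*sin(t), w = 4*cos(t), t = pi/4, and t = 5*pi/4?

8*sqrt(2)

On [pi/4, 5*pi/4], (4*sin(t)) - (4*cos(t)) = 4*sin(t) - 4*cos(t) is ≥ 0 throughout, so the area is a single integral of |4*sin(t) - 4*cos(t)|.
∫[pi/4,5*pi/4] (4*sin(t) - 4*cos(t)) dt = 8*sqrt(2).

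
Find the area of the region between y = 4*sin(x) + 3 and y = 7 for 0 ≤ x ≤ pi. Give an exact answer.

-8 + 4*pi

On [0, pi], (4*sin(x) + 3) - (7) = 4*sin(x) - 4 is ≤ 0 throughout, so the area is a single integral of |4*sin(x) - 4|.
∫[0,pi] (4*sin(x) - 4) dx = 8 - 4*pi; the area of that piece is -8 + 4*pi.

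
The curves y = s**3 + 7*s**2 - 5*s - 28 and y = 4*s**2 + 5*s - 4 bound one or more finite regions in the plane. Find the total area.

407/4

Set the curves equal: s**3 + 7*s**2 - 5*s - 28 = 4*s**2 + 5*s - 4, so s**3 + 3*s**2 - 10*s - 24 = 0, which factors as (s - 3)*(s + 2)*(s + 4) = 0. The curves meet at s = -4, -2, 3.
On [-4, -2], y = s**3 + 7*s**2 - 5*s - 28 is on top; that piece has area ∫[-4,-2] (s**3 + 3*s**2 - 10*s - 24) ds = 8.
On [-2, 3], y = 4*s**2 + 5*s - 4 is on top; that piece has area ∫[-2,3] (-(s**3 + 3*s**2 - 10*s - 24)) ds = 375/4.
Total enclosed area = 8 + 375/4 = 407/4.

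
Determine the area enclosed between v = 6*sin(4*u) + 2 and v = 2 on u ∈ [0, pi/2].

The difference (6*sin(4*u) + 2) - (2) = 6*sin(4*u) changes sign at u = pi/4 inside [0, pi/2], so split the integral there.
∫[0,pi/4] (6*sin(4*u)) du = 3.
∫[pi/4,pi/2] (6*sin(4*u)) du = -3; the area of that piece is 3.
Total area = 3 + 3 = 6.

6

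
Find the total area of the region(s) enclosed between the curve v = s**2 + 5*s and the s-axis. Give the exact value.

The curve meets the s-axis where s**2 + 5*s = 0, i.e. s*(s + 5) = 0, at s = -5, 0.
On [-5, 0] the curve lies below the axis; ∫[-5,0] (s**2 + 5*s) ds = -125/6, giving area 125/6.

125/6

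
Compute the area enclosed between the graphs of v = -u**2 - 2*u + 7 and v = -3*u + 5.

Set the curves equal: -u**2 - 2*u + 7 = -3*u + 5, so -u**2 + u + 2 = 0, which factors as -(u - 2)*(u + 1) = 0. The curves meet at u = -1, 2.
On [-1, 2], v = -u**2 - 2*u + 7 is on top; that piece has area ∫[-1,2] (-u**2 + u + 2) du = 9/2.

9/2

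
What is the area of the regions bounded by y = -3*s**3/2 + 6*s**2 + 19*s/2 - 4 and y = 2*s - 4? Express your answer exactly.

443/4

Set the curves equal: -3*s**3/2 + 6*s**2 + 19*s/2 - 4 = 2*s - 4, so -3*s**3/2 + 6*s**2 + 15*s/2 = 0, which factors as -3*s*(s - 5)*(s + 1)/2 = 0. The curves meet at s = -1, 0, 5.
On [-1, 0], y = 2*s - 4 is on top; that piece has area ∫[-1,0] (-(-3*s**3/2 + 6*s**2 + 15*s/2)) ds = 11/8.
On [0, 5], y = -3*s**3/2 + 6*s**2 + 19*s/2 - 4 is on top; that piece has area ∫[0,5] (-3*s**3/2 + 6*s**2 + 15*s/2) ds = 875/8.
Total enclosed area = 11/8 + 875/8 = 443/4.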